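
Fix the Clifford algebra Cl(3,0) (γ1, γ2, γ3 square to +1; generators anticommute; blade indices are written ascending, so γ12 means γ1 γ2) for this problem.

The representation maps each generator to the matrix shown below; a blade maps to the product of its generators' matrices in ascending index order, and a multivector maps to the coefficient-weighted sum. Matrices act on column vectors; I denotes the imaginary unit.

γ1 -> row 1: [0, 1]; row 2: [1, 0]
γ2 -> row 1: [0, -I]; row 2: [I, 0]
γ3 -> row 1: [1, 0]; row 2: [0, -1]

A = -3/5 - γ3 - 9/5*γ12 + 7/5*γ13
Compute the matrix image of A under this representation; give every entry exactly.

Bivector images (products of the table entries): rho(γ12) = rho(γ1)rho(γ2) = row 1: [I, 0]; row 2: [0, -I]; rho(γ13) = rho(γ1)rho(γ3) = row 1: [0, -1]; row 2: [1, 0].
M = (-3/5)*1 + (-1)*rho(γ3) + (-9/5)*rho(γ12) + (7/5)*rho(γ13), summed entrywise (1 is the identity matrix):
Answer: row 1: [-8/5 - 9*I/5, -7/5]; row 2: [7/5, 2/5 + 9*I/5]


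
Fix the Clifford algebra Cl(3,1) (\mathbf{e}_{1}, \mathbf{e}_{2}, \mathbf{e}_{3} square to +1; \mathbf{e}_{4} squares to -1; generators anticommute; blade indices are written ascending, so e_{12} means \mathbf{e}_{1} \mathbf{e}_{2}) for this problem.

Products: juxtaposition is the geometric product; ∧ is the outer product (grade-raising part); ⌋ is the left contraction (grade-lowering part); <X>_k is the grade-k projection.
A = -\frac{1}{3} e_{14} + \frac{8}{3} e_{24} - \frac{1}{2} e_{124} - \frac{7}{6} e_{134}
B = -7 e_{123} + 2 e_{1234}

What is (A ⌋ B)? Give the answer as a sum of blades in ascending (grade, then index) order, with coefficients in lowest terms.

step 1: -\frac{7}{3} e_{2} + e_{3} - \frac{16}{3} e_{13} - \frac{2}{3} e_{23}
Answer: -\frac{7}{3} e_{2} + e_{3} - \frac{16}{3} e_{13} - \frac{2}{3} e_{23}


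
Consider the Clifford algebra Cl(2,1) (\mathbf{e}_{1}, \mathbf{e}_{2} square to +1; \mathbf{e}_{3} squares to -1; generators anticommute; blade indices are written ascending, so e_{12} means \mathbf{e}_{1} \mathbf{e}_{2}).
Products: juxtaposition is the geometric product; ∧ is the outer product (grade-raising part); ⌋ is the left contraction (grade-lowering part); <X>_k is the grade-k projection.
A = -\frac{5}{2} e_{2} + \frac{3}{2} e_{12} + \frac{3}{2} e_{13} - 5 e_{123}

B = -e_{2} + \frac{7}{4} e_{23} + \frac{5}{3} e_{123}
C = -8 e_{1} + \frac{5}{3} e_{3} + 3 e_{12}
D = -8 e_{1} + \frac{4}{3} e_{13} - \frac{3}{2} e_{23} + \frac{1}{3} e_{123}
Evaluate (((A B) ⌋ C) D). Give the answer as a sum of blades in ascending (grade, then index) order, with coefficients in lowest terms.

step 1: -\frac{35}{6} - \frac{41}{4} e_{1} - \frac{5}{2} e_{2} - \frac{55}{8} e_{3} + \frac{21}{8} e_{12} + \frac{43}{24} e_{13} + \frac{3}{2} e_{123}
step 2: \frac{1027}{12} + \frac{325}{6} e_{1} - \frac{123}{4} e_{2} - \frac{175}{18} e_{3} - \frac{35}{2} e_{12}
step 3: -\frac{1300}{3} - \frac{18836}{27} e_{1} - \frac{1505}{12} e_{2} + \frac{8941}{72} e_{3} - \frac{13109}{54} e_{12} + \frac{437}{6} e_{13} - \frac{6263}{72} e_{23} - \frac{211}{18} e_{123}
Answer: -\frac{1300}{3} - \frac{18836}{27} e_{1} - \frac{1505}{12} e_{2} + \frac{8941}{72} e_{3} - \frac{13109}{54} e_{12} + \frac{437}{6} e_{13} - \frac{6263}{72} e_{23} - \frac{211}{18} e_{123}


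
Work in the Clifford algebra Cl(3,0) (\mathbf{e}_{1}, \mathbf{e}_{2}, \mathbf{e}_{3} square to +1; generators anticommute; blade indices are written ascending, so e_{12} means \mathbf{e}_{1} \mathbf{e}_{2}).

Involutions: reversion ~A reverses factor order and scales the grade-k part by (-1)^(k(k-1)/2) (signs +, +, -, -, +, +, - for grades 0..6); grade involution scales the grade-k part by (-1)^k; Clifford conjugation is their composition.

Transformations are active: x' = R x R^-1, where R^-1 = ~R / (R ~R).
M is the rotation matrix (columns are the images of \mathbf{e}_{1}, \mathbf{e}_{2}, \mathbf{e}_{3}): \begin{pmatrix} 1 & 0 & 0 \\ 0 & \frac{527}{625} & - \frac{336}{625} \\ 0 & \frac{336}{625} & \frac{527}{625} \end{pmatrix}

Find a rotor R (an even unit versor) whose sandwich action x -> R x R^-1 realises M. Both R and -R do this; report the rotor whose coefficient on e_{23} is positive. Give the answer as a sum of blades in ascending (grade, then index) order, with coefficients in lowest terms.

Method: write R = a + b12*e_{12} + b13*e_{13} + b23*e_{23} with a^2 + b12^2 + b13^2 + b23^2 = 1 (so R^-1 = ~R). Expanding the columns R e_j ~R gives tr M = 4a^2 - 1 and, from the antisymmetric part, M21 - M12 = -4a*b12, M13 - M31 = 4a*b13, M32 - M23 = -4a*b23.
Here tr M = \frac{1679}{625}, so a^2 = (1 + tr M)/4 = \frac{576}{625} and a = ±\frac{24}{25}. Taking a = \frac{24}{25}: M21 - M12 = 0, M13 - M31 = 0, M32 - M23 = \frac{672}{625}, giving b12 = 0, b13 = 0, b23 = -\frac{7}{25}, i.e. R = \frac{24}{25} - \frac{7}{25} e_{23}.
Its e_{23} coefficient is negative, so report the other preimage -R.
Answer: -\frac{24}{25} + \frac{7}{25} e_{23}. Note: both R and -R realise this M (trace \frac{1679}{625}); the covering map identifies them, and the e_{23}-coefficient sign is the tie-breaker.


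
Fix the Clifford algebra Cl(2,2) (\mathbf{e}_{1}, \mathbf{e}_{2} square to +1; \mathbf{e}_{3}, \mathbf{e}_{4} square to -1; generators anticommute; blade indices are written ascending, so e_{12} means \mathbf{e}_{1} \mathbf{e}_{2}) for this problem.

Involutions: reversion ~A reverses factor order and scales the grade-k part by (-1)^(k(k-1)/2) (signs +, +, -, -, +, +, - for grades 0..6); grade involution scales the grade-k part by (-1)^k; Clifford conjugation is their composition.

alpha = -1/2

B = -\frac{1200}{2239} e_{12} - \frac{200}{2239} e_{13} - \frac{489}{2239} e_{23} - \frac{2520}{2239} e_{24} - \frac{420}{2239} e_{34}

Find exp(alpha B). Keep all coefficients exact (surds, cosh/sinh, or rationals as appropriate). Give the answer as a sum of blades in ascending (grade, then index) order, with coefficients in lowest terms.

B^2 term by term: the squares give (-\frac{1200}{2239})^2*(e_{12})^2 + (-\frac{200}{2239})^2*(e_{13})^2 + (-\frac{489}{2239})^2*(e_{23})^2 + (-\frac{2520}{2239})^2*(e_{24})^2 + (-\frac{420}{2239})^2*(e_{34})^2 = \frac{1440000}{5013121}*(-1) + \frac{40000}{5013121}*(+1) + \frac{239121}{5013121}*(+1) + \frac{6350400}{5013121}*(+1) + \frac{176400}{5013121}*(-1) = 1 (each basis 2-blade squares to minus the product of its generators' squares); cross terms between blades sharing an index anticommute and cancel; the commuting (index-disjoint) pairs give grade-4 terms 2*c*c'*(blade product), which cancel blade by blade — e_{1234}: \frac{1008000}{5013121} - \frac{1008000}{5013121} = 0 — confirming B is simple. So B^2 = 1.
B^2 = 1 — hyperbolic case — the even/odd split gives cosh and sinh: l = 1, alpha*l = - \frac{1}{2}, so exp(alpha B) = cosh(- \frac{1}{2}) + (sinh(- \frac{1}{2})/1)*B = \cosh{\left(\frac{1}{2} \right)} + (- \sinh{\left(\frac{1}{2} \right)})*B.
Answer: \cosh{\left(\frac{1}{2} \right)} + \frac{1200 \sinh{\left(\frac{1}{2} \right)}}{2239} e_{12} + \frac{200 \sinh{\left(\frac{1}{2} \right)}}{2239} e_{13} + \frac{489 \sinh{\left(\frac{1}{2} \right)}}{2239} e_{23} + \frac{2520 \sinh{\left(\frac{1}{2} \right)}}{2239} e_{24} + \frac{420 \sinh{\left(\frac{1}{2} \right)}}{2239} e_{34}


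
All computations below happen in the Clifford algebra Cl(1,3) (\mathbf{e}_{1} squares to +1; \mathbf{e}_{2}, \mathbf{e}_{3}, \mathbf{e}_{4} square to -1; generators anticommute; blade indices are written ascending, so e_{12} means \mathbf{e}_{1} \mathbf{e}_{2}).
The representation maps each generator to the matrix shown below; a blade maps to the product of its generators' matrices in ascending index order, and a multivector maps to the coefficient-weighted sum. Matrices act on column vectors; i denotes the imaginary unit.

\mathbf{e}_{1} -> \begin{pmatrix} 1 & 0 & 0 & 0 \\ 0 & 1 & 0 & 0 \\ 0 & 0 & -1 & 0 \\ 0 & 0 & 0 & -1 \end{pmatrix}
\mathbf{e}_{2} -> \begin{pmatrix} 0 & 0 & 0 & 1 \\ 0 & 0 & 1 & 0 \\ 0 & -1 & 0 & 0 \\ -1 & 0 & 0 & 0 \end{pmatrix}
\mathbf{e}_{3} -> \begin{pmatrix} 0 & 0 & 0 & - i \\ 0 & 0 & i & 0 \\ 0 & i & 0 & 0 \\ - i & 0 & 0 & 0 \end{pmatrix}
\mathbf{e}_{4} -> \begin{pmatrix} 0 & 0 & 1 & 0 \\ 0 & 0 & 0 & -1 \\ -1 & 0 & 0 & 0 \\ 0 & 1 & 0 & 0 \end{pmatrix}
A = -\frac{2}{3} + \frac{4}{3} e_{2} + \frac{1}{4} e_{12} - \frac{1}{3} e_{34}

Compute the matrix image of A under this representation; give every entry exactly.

Bivector images (products of the table entries): rho(e_{12}) = rho(\mathbf{e}_{1})rho(\mathbf{e}_{2}) = \begin{pmatrix} 0 & 0 & 0 & 1 \\ 0 & 0 & 1 & 0 \\ 0 & 1 & 0 & 0 \\ 1 & 0 & 0 & 0 \end{pmatrix}; rho(e_{34}) = rho(\mathbf{e}_{3})rho(\mathbf{e}_{4}) = \begin{pmatrix} 0 & - i & 0 & 0 \\ - i & 0 & 0 & 0 \\ 0 & 0 & 0 & - i \\ 0 & 0 & - i & 0 \end{pmatrix}.
M = (-\frac{2}{3})*1 + (\frac{4}{3})*rho(e_{2}) + (\frac{1}{4})*rho(e_{12}) + (-\frac{1}{3})*rho(e_{34}), summed entrywise (1 is the identity matrix):
Answer: \begin{pmatrix} - \frac{2}{3} & \frac{i}{3} & 0 & \frac{19}{12} \\ \frac{i}{3} & - \frac{2}{3} & \frac{19}{12} & 0 \\ 0 & - \frac{13}{12} & - \frac{2}{3} & \frac{i}{3} \\ - \frac{13}{12} & 0 & \frac{i}{3} & - \frac{2}{3} \end{pmatrix}


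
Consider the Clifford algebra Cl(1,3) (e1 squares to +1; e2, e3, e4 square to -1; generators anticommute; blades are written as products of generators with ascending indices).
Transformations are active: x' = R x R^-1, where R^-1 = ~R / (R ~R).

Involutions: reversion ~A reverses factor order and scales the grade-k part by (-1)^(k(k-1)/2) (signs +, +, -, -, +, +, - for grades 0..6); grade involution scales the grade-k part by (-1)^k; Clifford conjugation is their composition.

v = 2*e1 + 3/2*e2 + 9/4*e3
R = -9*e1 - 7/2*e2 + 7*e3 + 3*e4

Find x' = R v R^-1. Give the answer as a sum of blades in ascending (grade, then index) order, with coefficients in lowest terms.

~R = -9*e1 - 7/2*e2 + 7*e3 + 3*e4, and R ~R = 43/4, so R^-1 = ~R / (43/4).
R v = -57/2 - 13/2*e1 e2 - 137/4*e1 e3 - 6*e1 e4 - 147/8*e2 e3 - 9/2*e2 e4 - 27/4*e3 e4
Answer: 1966/43*e1 + 1467/86*e2 - 6771/172*e3 - 684/43*e4


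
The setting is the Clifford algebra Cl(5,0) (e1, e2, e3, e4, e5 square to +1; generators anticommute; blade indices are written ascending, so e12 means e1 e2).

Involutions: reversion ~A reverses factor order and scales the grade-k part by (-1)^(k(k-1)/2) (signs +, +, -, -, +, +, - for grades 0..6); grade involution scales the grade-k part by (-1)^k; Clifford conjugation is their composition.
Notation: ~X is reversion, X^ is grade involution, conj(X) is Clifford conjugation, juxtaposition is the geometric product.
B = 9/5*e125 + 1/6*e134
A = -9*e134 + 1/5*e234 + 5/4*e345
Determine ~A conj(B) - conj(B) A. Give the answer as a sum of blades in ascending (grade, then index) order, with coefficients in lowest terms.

first term: -3/2 - 1/30*e12 - 5/24*e15 - 9/4*e1234 + 9/25*e1345 + 81/5*e2345
second term: 3/2 - 1/30*e12 - 5/24*e15 + 9/4*e1234 - 9/25*e1345 - 81/5*e2345
Answer: -3 - 9/2*e1234 + 18/25*e1345 + 162/5*e2345


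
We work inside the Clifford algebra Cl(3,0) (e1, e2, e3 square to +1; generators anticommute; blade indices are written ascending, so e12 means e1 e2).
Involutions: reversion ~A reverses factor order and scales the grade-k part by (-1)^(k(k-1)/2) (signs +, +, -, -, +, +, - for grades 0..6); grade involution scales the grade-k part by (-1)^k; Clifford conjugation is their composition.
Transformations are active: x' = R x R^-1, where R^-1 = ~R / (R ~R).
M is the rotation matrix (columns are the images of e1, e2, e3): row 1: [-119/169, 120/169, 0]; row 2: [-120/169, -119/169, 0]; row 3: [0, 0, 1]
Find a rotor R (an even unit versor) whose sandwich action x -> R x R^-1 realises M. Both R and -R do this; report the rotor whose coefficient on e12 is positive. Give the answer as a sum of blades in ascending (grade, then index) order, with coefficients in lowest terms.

Method: write R = a + b12*e12 + b13*e13 + b23*e23 with a^2 + b12^2 + b13^2 + b23^2 = 1 (so R^-1 = ~R). Expanding the columns R e_j ~R gives tr M = 4a^2 - 1 and, from the antisymmetric part, M21 - M12 = -4a*b12, M13 - M31 = 4a*b13, M32 - M23 = -4a*b23.
Here tr M = -69/169, so a^2 = (1 + tr M)/4 = 25/169 and a = ±5/13. Taking a = 5/13: M21 - M12 = -240/169, M13 - M31 = 0, M32 - M23 = 0, giving b12 = 12/13, b13 = 0, b23 = 0, i.e. R = 5/13 + 12/13*e12.
Its e12 coefficient is already positive.
Answer: 5/13 + 12/13*e12. Sheet selection: the two-to-one cover makes ±R indistinguishable at the matrix level (trace -69/169), so uniqueness comes from the required sign on e12.


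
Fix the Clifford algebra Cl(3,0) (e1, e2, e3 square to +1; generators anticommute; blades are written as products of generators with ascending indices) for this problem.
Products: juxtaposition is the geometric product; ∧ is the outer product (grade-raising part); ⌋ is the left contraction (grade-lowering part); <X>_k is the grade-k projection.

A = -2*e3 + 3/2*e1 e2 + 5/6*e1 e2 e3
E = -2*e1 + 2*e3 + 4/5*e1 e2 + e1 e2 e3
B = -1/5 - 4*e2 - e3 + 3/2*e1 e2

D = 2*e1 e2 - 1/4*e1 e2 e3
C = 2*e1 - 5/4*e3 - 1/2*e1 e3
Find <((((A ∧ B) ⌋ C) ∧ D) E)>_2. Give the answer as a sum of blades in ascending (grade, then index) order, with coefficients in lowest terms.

step 1: 2/5*e3 - 3/10*e1 e2 - 8*e2 e3 - 14/3*e1 e2 e3
step 2: -1/2 + 1/5*e1
step 3: -e1 e2 + 1/8*e1 e2 e3
step 4: 27/40 - 2*e2 + 9/10*e3 + 1/4*e1 e2 - 1/4*e2 e3 - 2*e1 e2 e3
step 5: 1/4*e1 e2 - 1/4*e2 e3
Answer: 1/4*e1 e2 - 1/4*e2 e3


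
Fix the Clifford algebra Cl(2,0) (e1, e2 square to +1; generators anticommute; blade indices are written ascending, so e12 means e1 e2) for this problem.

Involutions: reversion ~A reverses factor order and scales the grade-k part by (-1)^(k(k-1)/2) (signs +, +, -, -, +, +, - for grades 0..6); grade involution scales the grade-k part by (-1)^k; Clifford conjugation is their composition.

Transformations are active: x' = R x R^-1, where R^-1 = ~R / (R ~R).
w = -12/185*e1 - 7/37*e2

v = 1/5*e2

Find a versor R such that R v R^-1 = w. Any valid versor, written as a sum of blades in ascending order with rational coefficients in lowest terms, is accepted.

Equal squares first: v^2 = w^2 = 1/25. Then v + w = -12/185*e1 + 2/185*e2 is a versor taking v to w, provided it is invertible.
Answer: -12/185*e1 + 2/185*e2


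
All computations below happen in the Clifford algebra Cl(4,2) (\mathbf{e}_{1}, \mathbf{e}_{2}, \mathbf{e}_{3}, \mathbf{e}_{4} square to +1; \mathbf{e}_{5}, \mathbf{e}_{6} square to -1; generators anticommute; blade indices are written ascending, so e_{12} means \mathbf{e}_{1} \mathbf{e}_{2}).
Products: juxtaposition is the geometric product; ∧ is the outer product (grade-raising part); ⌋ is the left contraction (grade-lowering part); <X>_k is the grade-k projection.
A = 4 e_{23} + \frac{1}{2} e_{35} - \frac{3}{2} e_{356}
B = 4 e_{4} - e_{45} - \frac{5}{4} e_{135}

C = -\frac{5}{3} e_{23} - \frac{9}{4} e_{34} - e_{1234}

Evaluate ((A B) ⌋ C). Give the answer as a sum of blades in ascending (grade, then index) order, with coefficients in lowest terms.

step 1: -\frac{5}{8} e_{1} - \frac{15}{8} e_{16} - \frac{1}{2} e_{34} - 5 e_{125} + 16 e_{234} - 2 e_{345} + \frac{3}{2} e_{346} - 4 e_{2345} - 6 e_{3456}
step 2: -\frac{9}{8} - 16 e_{1} - \frac{1}{2} e_{12} + \frac{5}{8} e_{234}
Answer: -\frac{9}{8} - 16 e_{1} - \frac{1}{2} e_{12} + \frac{5}{8} e_{234}


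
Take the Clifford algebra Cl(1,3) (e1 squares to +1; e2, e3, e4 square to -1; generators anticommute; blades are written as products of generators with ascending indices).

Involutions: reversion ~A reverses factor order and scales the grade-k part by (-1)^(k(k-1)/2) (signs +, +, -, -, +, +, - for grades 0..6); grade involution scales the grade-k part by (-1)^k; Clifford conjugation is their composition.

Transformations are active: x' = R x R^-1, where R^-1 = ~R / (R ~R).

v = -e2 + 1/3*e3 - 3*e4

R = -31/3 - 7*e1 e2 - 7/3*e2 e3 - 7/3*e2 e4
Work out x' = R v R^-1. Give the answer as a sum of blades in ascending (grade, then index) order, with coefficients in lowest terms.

~R = -31/3 + 7*e1 e2 + 7/3*e2 e3 + 7/3*e2 e4, and R ~R = 206/3, so R^-1 = ~R / (206/3).
R v = -7*e1 + 37/9*e2 - 10/9*e3 + 100/3*e4 - 7/3*e1 e2 e3 + 21*e1 e2 e4 + 70/9*e2 e3 e4
Answer: 259/309*e1 - 220/927*e2 + 50/927*e3 - 3040/927*e4


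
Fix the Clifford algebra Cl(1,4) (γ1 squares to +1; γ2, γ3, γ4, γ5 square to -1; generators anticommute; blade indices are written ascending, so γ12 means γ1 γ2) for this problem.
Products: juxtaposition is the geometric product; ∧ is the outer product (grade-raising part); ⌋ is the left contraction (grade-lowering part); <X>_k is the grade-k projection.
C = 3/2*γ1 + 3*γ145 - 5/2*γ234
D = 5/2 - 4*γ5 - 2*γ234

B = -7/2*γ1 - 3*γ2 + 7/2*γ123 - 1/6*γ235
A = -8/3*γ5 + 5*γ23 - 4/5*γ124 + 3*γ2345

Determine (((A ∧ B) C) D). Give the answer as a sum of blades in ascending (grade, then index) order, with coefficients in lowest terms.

step 1: -28/3*γ15 - 8*γ25 - 35/2*γ123 + 28/3*γ1235 - 21/2*γ12345
step 2: 28*γ4 + 14*γ5 - 175/4*γ14 - 105/4*γ15 + 21/4*γ23 - 24*γ124 - 12*γ125 - 70/3*γ145 - 28*γ234 - 14*γ235 + 20*γ345 - 273/4*γ2345 - 70/3*γ12345
step 3: 112 - 105*γ1 + 161/2*γ4 - 203/2*γ5 - 48*γ12 + 48*γ13 - 4865/24*γ14 - 2695/24*γ15 + 105/8*γ23 - 40*γ25 + 80*γ34 - 84*γ45 - 175/2*γ123 - 60*γ124 - 30*γ125 + 350/3*γ145 - 343*γ234 - 56*γ235 + 50*γ345 - 280/3*γ1234 + 140/3*γ1235 + 96*γ1245 + 24*γ1345 - 245/8*γ2345 - 665/6*γ12345
Answer: 112 - 105*γ1 + 161/2*γ4 - 203/2*γ5 - 48*γ12 + 48*γ13 - 4865/24*γ14 - 2695/24*γ15 + 105/8*γ23 - 40*γ25 + 80*γ34 - 84*γ45 - 175/2*γ123 - 60*γ124 - 30*γ125 + 350/3*γ145 - 343*γ234 - 56*γ235 + 50*γ345 - 280/3*γ1234 + 140/3*γ1235 + 96*γ1245 + 24*γ1345 - 245/8*γ2345 - 665/6*γ12345


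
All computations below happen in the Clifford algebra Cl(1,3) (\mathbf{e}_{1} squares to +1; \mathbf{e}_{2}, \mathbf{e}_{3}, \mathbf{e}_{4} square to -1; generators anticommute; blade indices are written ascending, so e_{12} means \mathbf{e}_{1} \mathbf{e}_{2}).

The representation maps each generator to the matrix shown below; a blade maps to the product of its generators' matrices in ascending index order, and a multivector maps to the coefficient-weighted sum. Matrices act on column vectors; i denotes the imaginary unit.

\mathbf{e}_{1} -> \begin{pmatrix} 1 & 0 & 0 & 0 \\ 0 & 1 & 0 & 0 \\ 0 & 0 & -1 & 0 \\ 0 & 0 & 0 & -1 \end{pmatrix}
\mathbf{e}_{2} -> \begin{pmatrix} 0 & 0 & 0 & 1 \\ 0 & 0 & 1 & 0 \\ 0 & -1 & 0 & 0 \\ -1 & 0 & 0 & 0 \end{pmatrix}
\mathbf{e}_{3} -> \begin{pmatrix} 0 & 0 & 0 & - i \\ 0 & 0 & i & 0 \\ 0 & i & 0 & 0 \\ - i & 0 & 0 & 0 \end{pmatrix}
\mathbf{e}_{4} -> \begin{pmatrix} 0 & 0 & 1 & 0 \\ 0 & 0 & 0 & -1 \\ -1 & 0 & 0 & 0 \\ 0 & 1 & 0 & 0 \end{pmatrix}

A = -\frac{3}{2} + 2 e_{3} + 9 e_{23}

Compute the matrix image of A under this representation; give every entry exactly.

Bivector images (products of the table entries): rho(e_{23}) = rho(\mathbf{e}_{2})rho(\mathbf{e}_{3}) = \begin{pmatrix} - i & 0 & 0 & 0 \\ 0 & i & 0 & 0 \\ 0 & 0 & - i & 0 \\ 0 & 0 & 0 & i \end{pmatrix}.
M = (-\frac{3}{2})*1 + (2)*rho(e_{3}) + (9)*rho(e_{23}), summed entrywise (1 is the identity matrix):
Answer: \begin{pmatrix} - \frac{3}{2} - 9 i & 0 & 0 & - 2 i \\ 0 & - \frac{3}{2} + 9 i & 2 i & 0 \\ 0 & 2 i & - \frac{3}{2} - 9 i & 0 \\ - 2 i & 0 & 0 & - \frac{3}{2} + 9 i \end{pmatrix}


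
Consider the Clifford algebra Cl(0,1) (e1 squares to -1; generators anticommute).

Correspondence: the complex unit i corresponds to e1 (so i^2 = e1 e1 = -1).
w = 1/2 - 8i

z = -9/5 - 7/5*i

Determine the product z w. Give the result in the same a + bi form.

In blades: z = -9/5 - 7/5*e1, w = 1/2 - 8*e1.
Distribute z over w term by term (generator squares from the signature, products reordered to ascending indices): (-9/5)*w = -9/10 + 72/5*e1; (-7/5*e1)*w = -56/5 - 7/10*e1.
Sum: -121/10 + 137/10*e1; translating back through the correspondence:
Answer: -121/10 + 137/10*i


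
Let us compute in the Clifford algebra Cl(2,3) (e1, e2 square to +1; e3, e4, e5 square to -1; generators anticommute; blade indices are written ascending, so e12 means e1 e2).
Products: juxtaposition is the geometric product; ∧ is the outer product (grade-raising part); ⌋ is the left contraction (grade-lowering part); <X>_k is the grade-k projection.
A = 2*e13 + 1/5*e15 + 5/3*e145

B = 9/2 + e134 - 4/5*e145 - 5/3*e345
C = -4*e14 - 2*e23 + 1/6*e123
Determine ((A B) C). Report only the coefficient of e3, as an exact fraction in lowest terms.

step 1: 4/3 + 54/25*e4 + 106/9*e13 + 9/10*e15 + 5/3*e35 + 1/3*e134 + 65/6*e145 + 7/5*e345
step 2: -216/25*e1 - 53/27*e2 + 4/3*e3 - 130/3*e5 - 212/9*e12 - 16/3*e14 - 8/3*e23 + 1/18*e24 - 10/3*e25 + 424/9*e34 - 18/5*e45 + 2/9*e123 - 2/3*e124 + 5/18*e125 + 28/5*e135 - 108/25*e234 - 3/20*e235 - 14/5*e245 - 9/25*e1234 - 9/5*e1235 - 7/30*e1245 + 20/3*e1345 + 65/36*e2345 - 65/3*e12345
Answer: 4/3


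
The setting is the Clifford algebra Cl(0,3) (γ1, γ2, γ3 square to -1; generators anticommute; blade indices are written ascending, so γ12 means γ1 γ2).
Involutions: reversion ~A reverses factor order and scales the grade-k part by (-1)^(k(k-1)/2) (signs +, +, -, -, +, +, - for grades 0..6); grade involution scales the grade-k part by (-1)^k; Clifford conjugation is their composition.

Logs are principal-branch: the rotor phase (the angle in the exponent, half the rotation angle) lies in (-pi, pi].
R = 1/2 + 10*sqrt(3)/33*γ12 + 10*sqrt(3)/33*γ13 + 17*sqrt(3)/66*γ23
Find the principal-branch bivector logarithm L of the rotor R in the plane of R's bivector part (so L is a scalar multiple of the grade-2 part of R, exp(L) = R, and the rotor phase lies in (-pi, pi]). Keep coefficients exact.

The scalar part of R is 1/2, which pins the rotor phase on the principal branch; dividing the bivector part by the sine of that phase recovers the unit plane, and L is the phase times that plane.
Concretely: cos(phase) = 1/2 gives phase = ±pi/3, and since phase/sin(phase) is even the sign is immaterial: L = (phase/sin(phase)) * <R>_2 = (2*sqrt(3)*pi/9) * <R>_2.
Answer: 20*pi/99*γ12 + 20*pi/99*γ13 + 17*pi/99*γ23


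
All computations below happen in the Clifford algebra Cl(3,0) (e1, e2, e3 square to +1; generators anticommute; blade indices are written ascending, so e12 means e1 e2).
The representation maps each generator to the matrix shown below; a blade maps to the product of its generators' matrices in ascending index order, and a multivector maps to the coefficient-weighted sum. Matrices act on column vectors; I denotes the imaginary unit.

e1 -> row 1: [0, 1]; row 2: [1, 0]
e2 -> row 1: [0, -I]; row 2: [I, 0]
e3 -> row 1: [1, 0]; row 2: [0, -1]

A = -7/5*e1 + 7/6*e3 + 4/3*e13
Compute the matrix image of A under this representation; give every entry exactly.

Bivector images (products of the table entries): rho(e13) = rho(e1)rho(e3) = row 1: [0, -1]; row 2: [1, 0].
M = (-7/5)*rho(e1) + (7/6)*rho(e3) + (4/3)*rho(e13), summed entrywise:
Answer: row 1: [7/6, -41/15]; row 2: [-1/15, -7/6]


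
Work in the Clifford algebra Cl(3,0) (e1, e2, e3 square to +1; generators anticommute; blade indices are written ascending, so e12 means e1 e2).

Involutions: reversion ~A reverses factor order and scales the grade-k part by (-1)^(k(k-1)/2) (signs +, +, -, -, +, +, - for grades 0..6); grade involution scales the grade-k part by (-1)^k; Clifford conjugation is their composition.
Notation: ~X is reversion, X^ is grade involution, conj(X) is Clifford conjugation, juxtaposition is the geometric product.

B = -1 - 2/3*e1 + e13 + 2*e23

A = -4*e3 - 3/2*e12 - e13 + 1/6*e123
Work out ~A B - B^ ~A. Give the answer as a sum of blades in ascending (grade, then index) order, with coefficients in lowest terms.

first term: -1 + 13/3*e1 + 53/6*e2 + 14/3*e3 - 7/2*e12 - 2/3*e13 - 25/18*e23 + 1/6*e123
second term: -1 - 11/3*e1 - 43/6*e2 + 14/3*e3 + 1/2*e12 - 20/3*e13 + 25/18*e23 + 1/6*e123
Answer: 8*e1 + 16*e2 - 4*e12 + 6*e13 - 25/9*e23


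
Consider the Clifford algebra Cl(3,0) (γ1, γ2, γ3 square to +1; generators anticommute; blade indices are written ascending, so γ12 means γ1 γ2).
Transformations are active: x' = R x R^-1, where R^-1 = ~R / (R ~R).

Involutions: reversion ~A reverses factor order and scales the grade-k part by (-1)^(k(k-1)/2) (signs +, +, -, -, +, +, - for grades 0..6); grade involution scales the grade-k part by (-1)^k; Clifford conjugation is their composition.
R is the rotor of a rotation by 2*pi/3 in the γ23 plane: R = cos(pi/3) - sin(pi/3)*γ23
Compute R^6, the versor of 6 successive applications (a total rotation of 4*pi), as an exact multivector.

Half-angle bookkeeping: 6 applications in γ23 add up to rotor phase 6*pi/3 = 2*pi, so R^6 = cos(2*pi) - sin(2*pi)*γ23.
cos(2*pi) = 1 and sin(2*pi) = 0, so R^6 = 1. The total rotation 4*pi is 2 full turns, so every vector returns to itself, yet the rotor is +1, back on the identity sheet (an even number of 2*pi turns).
Answer: 1


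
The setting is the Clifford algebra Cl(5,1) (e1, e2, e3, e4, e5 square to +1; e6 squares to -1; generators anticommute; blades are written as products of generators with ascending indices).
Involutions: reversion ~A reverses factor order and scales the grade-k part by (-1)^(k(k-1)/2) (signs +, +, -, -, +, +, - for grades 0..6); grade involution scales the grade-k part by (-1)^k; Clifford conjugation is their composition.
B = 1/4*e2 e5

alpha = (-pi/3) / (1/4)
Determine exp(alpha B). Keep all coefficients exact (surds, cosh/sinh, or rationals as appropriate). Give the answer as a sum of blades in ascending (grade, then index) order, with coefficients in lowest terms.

B^2 = (1/4)^2*(e2 e5)^2 = 1/16*(-1) = -1/16 (a basis 2-blade squares to minus the product of its generators' squares).
B^2 = -1/16 — circular case — the even/odd split gives cos and sin: l = 1/4, alpha*l = -pi/3, so exp(alpha B) = cos(-pi/3) + (sin(-pi/3)/(1/4))*B = 1/2 + (-2*sqrt(3))*B.
Answer: 1/2 - sqrt(3)/2*e2 e5


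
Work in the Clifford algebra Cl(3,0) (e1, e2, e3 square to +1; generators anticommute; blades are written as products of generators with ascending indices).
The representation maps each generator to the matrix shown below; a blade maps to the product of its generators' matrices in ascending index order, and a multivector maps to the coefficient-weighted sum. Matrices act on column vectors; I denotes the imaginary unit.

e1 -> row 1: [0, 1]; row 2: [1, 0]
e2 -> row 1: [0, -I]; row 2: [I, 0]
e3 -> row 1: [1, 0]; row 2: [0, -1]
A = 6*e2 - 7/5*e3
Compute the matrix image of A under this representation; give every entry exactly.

M = (6)*rho(e2) + (-7/5)*rho(e3), summed entrywise:
Answer: row 1: [-7/5, -6*I]; row 2: [6*I, 7/5]


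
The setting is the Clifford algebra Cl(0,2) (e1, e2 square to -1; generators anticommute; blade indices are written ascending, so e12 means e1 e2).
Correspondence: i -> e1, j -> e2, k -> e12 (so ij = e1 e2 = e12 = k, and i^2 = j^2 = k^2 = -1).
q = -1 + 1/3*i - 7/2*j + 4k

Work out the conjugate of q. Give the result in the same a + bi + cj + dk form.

In blades: q = -1 + 1/3*e1 - 7/2*e2 + 4*e12.
Conjugation here is Clifford conjugation: the scalar is fixed and the grade-1 and grade-2 blades all flip sign, giving -1 - 1/3*e1 + 7/2*e2 - 4*e12; translating back:
Answer: -1 - 1/3*i + 7/2*j - 4k


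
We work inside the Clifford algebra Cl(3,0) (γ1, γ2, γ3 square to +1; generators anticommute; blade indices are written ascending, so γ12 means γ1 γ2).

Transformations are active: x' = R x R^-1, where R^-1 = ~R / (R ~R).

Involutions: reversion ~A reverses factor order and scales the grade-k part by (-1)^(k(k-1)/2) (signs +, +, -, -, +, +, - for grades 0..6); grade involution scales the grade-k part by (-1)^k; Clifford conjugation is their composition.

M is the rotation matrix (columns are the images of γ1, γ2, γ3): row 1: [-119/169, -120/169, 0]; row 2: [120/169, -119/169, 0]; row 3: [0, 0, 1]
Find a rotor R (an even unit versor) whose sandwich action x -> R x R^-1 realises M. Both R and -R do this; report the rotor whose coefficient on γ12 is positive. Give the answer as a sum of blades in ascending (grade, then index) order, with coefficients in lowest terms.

Method: write R = a + b12*γ12 + b13*γ13 + b23*γ23 with a^2 + b12^2 + b13^2 + b23^2 = 1 (so R^-1 = ~R). Expanding the columns R e_j ~R gives tr M = 4a^2 - 1 and, from the antisymmetric part, M21 - M12 = -4a*b12, M13 - M31 = 4a*b13, M32 - M23 = -4a*b23.
Here tr M = -69/169, so a^2 = (1 + tr M)/4 = 25/169 and a = ±5/13. Taking a = 5/13: M21 - M12 = 240/169, M13 - M31 = 0, M32 - M23 = 0, giving b12 = -12/13, b13 = 0, b23 = 0, i.e. R = 5/13 - 12/13*γ12.
Its γ12 coefficient is negative, so report the other preimage -R.
Answer: -5/13 + 12/13*γ12. Note: both R and -R realise this M (trace -69/169); the covering map identifies them, and the γ12-coefficient sign is the tie-breaker.


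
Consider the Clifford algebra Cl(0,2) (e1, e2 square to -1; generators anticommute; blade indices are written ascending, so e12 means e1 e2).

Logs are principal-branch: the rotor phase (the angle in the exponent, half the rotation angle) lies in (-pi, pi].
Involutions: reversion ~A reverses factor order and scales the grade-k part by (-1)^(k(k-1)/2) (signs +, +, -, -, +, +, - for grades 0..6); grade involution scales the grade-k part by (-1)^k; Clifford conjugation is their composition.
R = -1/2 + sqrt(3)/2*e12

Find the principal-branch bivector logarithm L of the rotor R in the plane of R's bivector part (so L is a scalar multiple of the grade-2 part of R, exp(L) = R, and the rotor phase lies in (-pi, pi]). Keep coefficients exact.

The scalar part of R is -1/2, which fixes the principal-branch rotor phase; the unit plane is then the bivector part divided by the sine of that phase, and L is that plane scaled by the phase.
Concretely: cos(phase) = -1/2 gives phase = ±2*pi/3, and since phase/sin(phase) is even the sign is immaterial: L = (phase/sin(phase)) * <R>_2 = (4*sqrt(3)*pi/9) * <R>_2.
Answer: 2*pi/3*e12


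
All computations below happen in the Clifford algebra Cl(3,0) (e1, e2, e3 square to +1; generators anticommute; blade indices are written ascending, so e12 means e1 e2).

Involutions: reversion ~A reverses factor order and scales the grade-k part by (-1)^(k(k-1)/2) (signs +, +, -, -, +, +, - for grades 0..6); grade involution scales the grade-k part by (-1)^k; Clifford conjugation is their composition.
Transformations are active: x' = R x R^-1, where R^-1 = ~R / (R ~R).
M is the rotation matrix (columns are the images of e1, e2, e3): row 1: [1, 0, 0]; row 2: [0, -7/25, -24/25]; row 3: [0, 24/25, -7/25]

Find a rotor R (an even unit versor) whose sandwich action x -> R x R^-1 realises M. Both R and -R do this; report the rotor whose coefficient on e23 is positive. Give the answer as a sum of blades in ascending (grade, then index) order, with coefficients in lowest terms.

Method: write R = a + b12*e12 + b13*e13 + b23*e23 with a^2 + b12^2 + b13^2 + b23^2 = 1 (so R^-1 = ~R). Expanding the columns R e_j ~R gives tr M = 4a^2 - 1 and, from the antisymmetric part, M21 - M12 = -4a*b12, M13 - M31 = 4a*b13, M32 - M23 = -4a*b23.
Here tr M = 11/25, so a^2 = (1 + tr M)/4 = 9/25 and a = ±3/5. Taking a = 3/5: M21 - M12 = 0, M13 - M31 = 0, M32 - M23 = 48/25, giving b12 = 0, b13 = 0, b23 = -4/5, i.e. R = 3/5 - 4/5*e23.
Its e23 coefficient is negative, so report the other preimage -R.
Answer: -3/5 + 4/5*e23. Note: both R and -R realise this M (trace 11/25); the covering map identifies them, and the e23-coefficient sign is the tie-breaker.


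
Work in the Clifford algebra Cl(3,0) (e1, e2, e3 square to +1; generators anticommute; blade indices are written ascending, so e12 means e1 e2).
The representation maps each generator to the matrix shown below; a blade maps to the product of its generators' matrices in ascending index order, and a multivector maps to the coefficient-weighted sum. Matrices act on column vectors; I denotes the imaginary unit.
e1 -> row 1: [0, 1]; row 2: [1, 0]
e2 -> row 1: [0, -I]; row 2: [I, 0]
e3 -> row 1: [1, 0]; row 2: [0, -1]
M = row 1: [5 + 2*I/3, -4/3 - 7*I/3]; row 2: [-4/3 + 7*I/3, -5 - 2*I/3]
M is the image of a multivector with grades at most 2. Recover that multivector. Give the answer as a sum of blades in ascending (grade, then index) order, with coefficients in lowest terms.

Method: 1, rho(e1), rho(e2), rho(e3) form a trace-orthogonal basis of the 2x2 complex matrices (tr(X Y) = 2 if X = Y, else 0), so M = m0*1 + m1*rho(e1) + m2*rho(e2) + m3*rho(e3) with m0 = tr(M)/2 = 0, m1 = tr(M rho(e1))/2 = -4/3, m2 = tr(M rho(e2))/2 = 7/3, m3 = tr(M rho(e3))/2 = 5 + 2*I/3.
Multiplying table entries, the bivector images are rho(e12) = I*rho(e3), rho(e13) = -I*rho(e2), rho(e23) = I*rho(e1); with real blade coefficients the real parts of m0..m3 are the coefficients of 1, e1, e2, e3 and the imaginary parts give the bivectors (e23: Im m1, e13: -Im m2, e12: Im m3).
Answer: -4/3*e1 + 7/3*e2 + 5*e3 + 2/3*e12


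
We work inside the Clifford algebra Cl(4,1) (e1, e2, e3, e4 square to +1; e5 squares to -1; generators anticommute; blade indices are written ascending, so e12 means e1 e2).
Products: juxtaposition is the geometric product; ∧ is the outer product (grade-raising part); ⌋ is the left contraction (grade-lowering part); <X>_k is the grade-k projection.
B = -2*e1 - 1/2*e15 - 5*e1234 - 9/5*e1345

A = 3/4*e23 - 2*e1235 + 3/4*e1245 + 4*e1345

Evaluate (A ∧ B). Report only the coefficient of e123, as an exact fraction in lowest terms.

step 1: -3/2*e123 - 3/8*e1235
Answer: -3/2


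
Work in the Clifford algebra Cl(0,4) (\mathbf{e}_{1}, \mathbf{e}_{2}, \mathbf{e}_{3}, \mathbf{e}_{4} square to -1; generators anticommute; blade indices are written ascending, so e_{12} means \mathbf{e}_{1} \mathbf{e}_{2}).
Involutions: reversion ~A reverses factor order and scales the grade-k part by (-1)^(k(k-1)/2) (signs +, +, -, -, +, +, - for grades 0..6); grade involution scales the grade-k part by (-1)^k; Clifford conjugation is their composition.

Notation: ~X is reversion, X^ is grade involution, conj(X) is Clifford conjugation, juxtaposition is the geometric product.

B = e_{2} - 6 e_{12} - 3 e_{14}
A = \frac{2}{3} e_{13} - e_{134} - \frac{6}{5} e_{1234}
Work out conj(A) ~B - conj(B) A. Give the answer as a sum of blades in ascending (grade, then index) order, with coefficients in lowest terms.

first term: -3 e_{3} + \frac{38}{5} e_{23} + \frac{26}{5} e_{34} + \frac{2}{3} e_{123} + \frac{6}{5} e_{134} + 6 e_{234} - e_{1234}
second term: -3 e_{3} + \frac{38}{5} e_{23} + \frac{26}{5} e_{34} + \frac{2}{3} e_{123} + \frac{6}{5} e_{134} - 6 e_{234} - e_{1234}
Answer: 12 e_{234}


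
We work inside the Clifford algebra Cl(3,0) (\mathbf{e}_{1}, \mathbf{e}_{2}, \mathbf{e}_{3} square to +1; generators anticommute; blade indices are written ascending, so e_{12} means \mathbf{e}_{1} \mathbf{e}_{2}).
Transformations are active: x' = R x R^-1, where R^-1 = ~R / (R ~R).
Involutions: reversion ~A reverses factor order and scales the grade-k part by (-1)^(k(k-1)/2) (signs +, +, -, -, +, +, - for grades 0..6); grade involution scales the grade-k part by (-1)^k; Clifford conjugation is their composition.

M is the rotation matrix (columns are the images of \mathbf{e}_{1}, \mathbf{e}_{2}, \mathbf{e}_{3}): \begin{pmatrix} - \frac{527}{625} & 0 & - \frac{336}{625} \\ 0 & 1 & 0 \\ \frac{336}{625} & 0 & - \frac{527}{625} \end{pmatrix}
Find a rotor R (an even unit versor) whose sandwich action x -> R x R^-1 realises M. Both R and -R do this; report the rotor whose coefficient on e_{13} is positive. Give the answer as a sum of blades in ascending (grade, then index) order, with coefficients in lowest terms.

Method: write R = a + b12*e_{12} + b13*e_{13} + b23*e_{23} with a^2 + b12^2 + b13^2 + b23^2 = 1 (so R^-1 = ~R). Expanding the columns R e_j ~R gives tr M = 4a^2 - 1 and, from the antisymmetric part, M21 - M12 = -4a*b12, M13 - M31 = 4a*b13, M32 - M23 = -4a*b23.
Here tr M = -\frac{429}{625}, so a^2 = (1 + tr M)/4 = \frac{49}{625} and a = ±\frac{7}{25}. Taking a = \frac{7}{25}: M21 - M12 = 0, M13 - M31 = -\frac{672}{625}, M32 - M23 = 0, giving b12 = 0, b13 = -\frac{24}{25}, b23 = 0, i.e. R = \frac{7}{25} - \frac{24}{25} e_{13}.
Its e_{13} coefficient is negative, so report the other preimage -R.
Answer: -\frac{7}{25} + \frac{24}{25} e_{13}. Key observation: the double cover Spin(3) -> SO(3) sends R and -R to the same matrix (trace -\frac{429}{625} here), so the stated sign of the e_{13} coefficient is what selects one sheet.


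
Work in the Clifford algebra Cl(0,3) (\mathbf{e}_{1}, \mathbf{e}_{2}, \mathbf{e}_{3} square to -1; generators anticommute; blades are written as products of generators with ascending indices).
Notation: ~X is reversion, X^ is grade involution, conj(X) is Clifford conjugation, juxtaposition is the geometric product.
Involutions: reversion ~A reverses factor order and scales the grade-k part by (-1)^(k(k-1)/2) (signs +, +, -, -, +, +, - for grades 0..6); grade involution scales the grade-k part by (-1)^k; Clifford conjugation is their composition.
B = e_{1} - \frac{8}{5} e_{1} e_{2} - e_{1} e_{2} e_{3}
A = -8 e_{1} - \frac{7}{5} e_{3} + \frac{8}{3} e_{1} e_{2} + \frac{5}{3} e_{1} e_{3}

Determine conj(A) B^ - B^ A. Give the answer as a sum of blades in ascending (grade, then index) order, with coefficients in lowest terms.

first term: \frac{56}{15} + \frac{69}{5} e_{2} + \frac{13}{3} e_{3} - \frac{7}{5} e_{1} e_{2} + \frac{7}{5} e_{1} e_{3} - \frac{32}{3} e_{2} e_{3} - \frac{56}{25} e_{1} e_{2} e_{3}
second term: -\frac{56}{15} + \frac{257}{15} e_{2} - e_{3} + \frac{7}{5} e_{1} e_{2} + \frac{7}{5} e_{1} e_{3} + \frac{16}{3} e_{2} e_{3} + \frac{56}{25} e_{1} e_{2} e_{3}
Answer: \frac{112}{15} - \frac{10}{3} e_{2} + \frac{16}{3} e_{3} - \frac{14}{5} e_{1} e_{2} - 16 e_{2} e_{3} - \frac{112}{25} e_{1} e_{2} e_{3}


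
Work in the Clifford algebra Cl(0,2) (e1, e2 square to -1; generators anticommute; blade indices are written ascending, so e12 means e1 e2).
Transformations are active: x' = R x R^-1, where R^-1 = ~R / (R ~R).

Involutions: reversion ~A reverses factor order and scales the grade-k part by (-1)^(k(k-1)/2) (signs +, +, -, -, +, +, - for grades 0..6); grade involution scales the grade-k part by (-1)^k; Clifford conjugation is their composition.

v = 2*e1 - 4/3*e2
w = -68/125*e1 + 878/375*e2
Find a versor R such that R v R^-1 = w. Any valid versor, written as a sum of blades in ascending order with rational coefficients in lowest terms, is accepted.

Equal squares first: v^2 = w^2 = -52/9. Then v + w = 182/125*e1 + 126/125*e2 is a versor taking v to w, provided it is invertible.
Answer: 182/125*e1 + 126/125*e2


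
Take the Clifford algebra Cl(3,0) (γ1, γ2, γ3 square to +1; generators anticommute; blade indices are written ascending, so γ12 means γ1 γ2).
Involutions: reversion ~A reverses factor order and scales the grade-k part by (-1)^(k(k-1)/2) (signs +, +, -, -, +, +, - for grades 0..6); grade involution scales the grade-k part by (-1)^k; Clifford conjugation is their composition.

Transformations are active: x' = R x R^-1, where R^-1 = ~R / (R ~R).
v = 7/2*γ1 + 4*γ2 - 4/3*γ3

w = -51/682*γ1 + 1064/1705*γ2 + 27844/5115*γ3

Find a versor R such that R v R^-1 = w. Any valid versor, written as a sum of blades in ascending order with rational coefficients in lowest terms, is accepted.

Here q(v) = q(w) = 1081/36; the classical choice R = v + w = 1168/341*γ1 + 7884/1705*γ2 + 7008/1705*γ3 then realises v -> w under the sandwich.
Answer: 1168/341*γ1 + 7884/1705*γ2 + 7008/1705*γ3


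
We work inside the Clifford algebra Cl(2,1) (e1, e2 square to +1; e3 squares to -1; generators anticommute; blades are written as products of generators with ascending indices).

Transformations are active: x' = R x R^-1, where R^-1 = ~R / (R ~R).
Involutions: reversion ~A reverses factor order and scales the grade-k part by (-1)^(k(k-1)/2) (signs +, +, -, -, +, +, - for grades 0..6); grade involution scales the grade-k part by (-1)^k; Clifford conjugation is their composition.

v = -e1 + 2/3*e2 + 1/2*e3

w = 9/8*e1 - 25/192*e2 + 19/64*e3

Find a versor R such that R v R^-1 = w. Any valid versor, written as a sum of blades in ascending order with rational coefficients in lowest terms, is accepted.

Since q(v) = q(w) = 43/36, the sum R = v + w = 1/8*e1 + 103/192*e2 + 51/64*e3 does the job whenever invertible.
Answer: 1/8*e1 + 103/192*e2 + 51/64*e3
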